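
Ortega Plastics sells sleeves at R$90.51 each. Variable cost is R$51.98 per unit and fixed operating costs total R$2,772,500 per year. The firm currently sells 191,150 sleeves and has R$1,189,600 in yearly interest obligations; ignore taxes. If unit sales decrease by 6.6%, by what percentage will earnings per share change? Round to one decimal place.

Contribution at this volume is 191,150 × R$38.53 = R$7,365,009.50.
Subtracting fixed costs: EBIT = R$7,365,009.50 − R$2,772,500 = R$4,592,509.50.
Interest = R$1,189,600.00, so EBIT − I = R$3,402,909.50.
Degree of combined leverage = contribution ÷ (EBIT − I) = R$7,365,009.50 ÷ R$3,402,909.50 = 2.1643.
EPS therefore changes by 2.1643 × (-6.6%) = -14.3%.

-14.3%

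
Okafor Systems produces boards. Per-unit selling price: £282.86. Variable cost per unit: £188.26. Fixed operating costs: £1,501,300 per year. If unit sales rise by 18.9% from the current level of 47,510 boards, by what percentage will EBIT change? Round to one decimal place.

+28.4%

Total contribution margin = 47,510 × £94.60 = £4,494,446.00.
EBIT = £4,494,446.00 − £1,501,300 = £2,993,146.00.
DOL = contribution ÷ EBIT = £4,494,446.00 ÷ £2,993,146.00 = 1.5016.
Operating income changes by 1.5016 × +18.9% = +28.4%.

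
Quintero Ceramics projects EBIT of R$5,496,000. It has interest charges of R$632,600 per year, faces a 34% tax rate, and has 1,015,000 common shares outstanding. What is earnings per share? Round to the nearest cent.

Interest = R$632,600.00, so EBT = R$5,496,000 − R$632,600.00 = R$4,863,400.00.
Net income = R$4,863,400.00 × (1 − 0.34) = R$3,209,844.00.
Per share: R$3,209,844.00 / 1,015,000 shares = R$3.16.

R$3.16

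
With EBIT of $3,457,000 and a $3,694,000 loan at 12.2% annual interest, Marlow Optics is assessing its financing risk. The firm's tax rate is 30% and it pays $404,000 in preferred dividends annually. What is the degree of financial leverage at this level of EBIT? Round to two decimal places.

Interest = $450,668.00.
Preferred dividends grossed up pre-tax: $404,000 / (1 − 0.30) = $577,142.86.
DFL = EBIT ÷ [EBIT − I − D_p/(1−t)] = $3,457,000 ÷ [$3,457,000 − $450,668.00 − $577,142.86] = $3,457,000 ÷ $2,429,189.14 = 1.4231.

1.42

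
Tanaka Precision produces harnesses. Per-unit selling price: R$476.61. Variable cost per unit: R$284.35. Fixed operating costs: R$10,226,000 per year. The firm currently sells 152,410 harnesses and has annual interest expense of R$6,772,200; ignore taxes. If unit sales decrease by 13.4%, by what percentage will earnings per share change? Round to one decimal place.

Total contribution margin = 152,410 × R$192.26 = R$29,302,346.60.
EBIT = R$29,302,346.60 − R$10,226,000 = R$19,076,346.60.
Interest = R$6,772,200.00, so EBIT − I = R$12,304,146.60.
Degree of combined leverage = contribution ÷ (EBIT − I) = R$29,302,346.60 ÷ R$12,304,146.60 = 2.3815.
%ΔEPS = DCL × %ΔSales = 2.3815 × -13.4% = -31.9%.

-31.9%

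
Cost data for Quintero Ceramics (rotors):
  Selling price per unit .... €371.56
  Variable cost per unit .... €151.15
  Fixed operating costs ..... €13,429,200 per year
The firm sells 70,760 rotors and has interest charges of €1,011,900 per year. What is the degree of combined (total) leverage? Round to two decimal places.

13.50

Contribution at this volume is 70,760 × €220.41 = €15,596,211.60.
Subtracting fixed costs: EBIT = €15,596,211.60 − €13,429,200 = €2,167,011.60. Interest = €1,011,900.00.
DOL = €15,596,211.60 ÷ €2,167,011.60 = 7.1971; DFL = €2,167,011.60 ÷ €1,155,111.60 = 1.8760.
DCL = DOL × DFL = 7.1971 × 1.8760 = 13.5018.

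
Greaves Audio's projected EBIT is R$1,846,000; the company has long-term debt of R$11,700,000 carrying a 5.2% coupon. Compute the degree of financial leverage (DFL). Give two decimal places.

Interest = R$608,400.00.
DFL = EBIT ÷ (EBIT − I) = R$1,846,000 ÷ (R$1,846,000 − R$608,400.00) = R$1,846,000 ÷ R$1,237,600.00 = 1.4916.

1.49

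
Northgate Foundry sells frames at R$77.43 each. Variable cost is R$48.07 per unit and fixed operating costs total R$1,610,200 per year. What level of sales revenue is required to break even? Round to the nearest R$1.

R$4,246,519

CM per unit = R$77.43 − R$48.07 = R$29.36; CM ratio = R$29.36 / R$77.43 = 0.3792.
Break-even sales = FC ÷ CM ratio = R$1,610,200 × R$77.43 / R$29.36 = R$4,246,519.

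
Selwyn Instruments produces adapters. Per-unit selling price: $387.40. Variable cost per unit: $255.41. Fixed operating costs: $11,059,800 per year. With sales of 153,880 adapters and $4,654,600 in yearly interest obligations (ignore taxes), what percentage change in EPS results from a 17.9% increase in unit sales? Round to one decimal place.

At 153,880 units, contribution = 153,880 × $131.99 = $20,310,621.20.
Subtracting fixed costs: EBIT = $20,310,621.20 − $11,059,800 = $9,250,821.20.
Interest = $4,654,600.00, so EBIT − I = $4,596,221.20.
Degree of combined leverage = contribution ÷ (EBIT − I) = $20,310,621.20 ÷ $4,596,221.20 = 4.4190.
EPS therefore changes by 4.4190 × (+17.9%) = +79.1%.

+79.1%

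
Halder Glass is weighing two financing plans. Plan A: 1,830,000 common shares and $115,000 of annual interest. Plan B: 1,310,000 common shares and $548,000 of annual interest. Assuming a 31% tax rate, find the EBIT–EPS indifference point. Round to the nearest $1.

$1,638,827

At indifference, (EBIT − 115,000)(1 − t)/1,830,000 = (EBIT − 548,000)(1 − t)/1,310,000.
Cancelling (1 − t) and cross-multiplying: 1,310,000·(EBIT − 115,000) = 1,830,000·(EBIT − 548,000).
Solving, EBIT = (548,000·1,830,000 − 115,000·1,310,000) / (1,830,000 − 1,310,000) = 852,190,000,000 / 520,000 = 1,638,826.92.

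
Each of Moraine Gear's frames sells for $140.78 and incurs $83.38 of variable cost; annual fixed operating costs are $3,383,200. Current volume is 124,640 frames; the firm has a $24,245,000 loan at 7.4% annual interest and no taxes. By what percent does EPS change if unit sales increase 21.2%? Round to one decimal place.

Contribution at this volume is 124,640 × $57.40 = $7,154,336.00.
EBIT = $7,154,336.00 − $3,383,200 = $3,771,136.00.
Interest = $1,794,130.00, so EBIT − I = $1,977,006.00.
Degree of combined leverage = contribution ÷ (EBIT − I) = $7,154,336.00 ÷ $1,977,006.00 = 3.6188.
%ΔEPS = DCL × %ΔSales = 3.6188 × +21.2% = +76.7%.

+76.7%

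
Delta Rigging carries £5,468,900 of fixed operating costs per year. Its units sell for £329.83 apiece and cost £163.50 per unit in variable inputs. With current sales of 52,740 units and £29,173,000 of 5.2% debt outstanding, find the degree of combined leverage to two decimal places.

Total contribution margin = 52,740 × £166.33 = £8,772,244.20.
Operating income = contribution − fixed costs = £8,772,244.20 − £5,468,900 = £3,303,344.20. Interest = £1,516,996.00, so EBIT − I = £1,786,348.20.
DCL = contribution ÷ (EBIT − I) = £8,772,244.20 ÷ £1,786,348.20 = 4.9107.

4.91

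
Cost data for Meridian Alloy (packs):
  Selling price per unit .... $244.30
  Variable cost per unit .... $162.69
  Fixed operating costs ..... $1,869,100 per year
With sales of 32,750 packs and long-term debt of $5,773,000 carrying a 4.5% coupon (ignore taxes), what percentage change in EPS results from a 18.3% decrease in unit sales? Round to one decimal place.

Contribution at this volume is 32,750 × $81.61 = $2,672,727.50.
Subtracting fixed costs: EBIT = $2,672,727.50 − $1,869,100 = $803,627.50.
Interest = $259,785.00, so EBIT − I = $543,842.50.
DCL = total CM / (EBIT − I) = $2,672,727.50 / $543,842.50 = 4.9145.
%ΔEPS = DCL × %ΔSales = 4.9145 × -18.3% = -89.9%.

-89.9%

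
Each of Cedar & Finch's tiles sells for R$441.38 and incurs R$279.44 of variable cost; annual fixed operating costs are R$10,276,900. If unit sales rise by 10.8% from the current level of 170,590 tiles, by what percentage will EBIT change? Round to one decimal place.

+17.2%

Total contribution margin = 170,590 × R$161.94 = R$27,625,344.60.
Operating income = contribution − fixed costs = R$27,625,344.60 − R$10,276,900 = R$17,348,444.60.
Degree of operating leverage = R$27,625,344.60 / R$17,348,444.60 = 1.5924.
%ΔEBIT = DOL × %ΔSales = 1.5924 × +10.8% = +17.2%.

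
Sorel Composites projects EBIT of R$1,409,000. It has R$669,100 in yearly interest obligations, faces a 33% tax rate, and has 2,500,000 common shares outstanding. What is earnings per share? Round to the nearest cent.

R$0.20

Interest = R$669,100.00, so EBT = R$1,409,000 − R$669,100.00 = R$739,900.00.
After tax at 33%: net income = R$739,900.00 × 0.67 = R$495,733.00.
EPS = R$495,733.00 ÷ 2,500,000 = R$0.20.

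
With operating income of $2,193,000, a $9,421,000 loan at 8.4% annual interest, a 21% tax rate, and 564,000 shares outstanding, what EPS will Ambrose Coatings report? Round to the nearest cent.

$1.96

Pre-tax income = $2,193,000 − $791,364.00 = $1,401,636.00.
Net income = $1,401,636.00 × (1 − 0.21) = $1,107,292.44.
Per share: $1,107,292.44 / 564,000 shares = $1.96.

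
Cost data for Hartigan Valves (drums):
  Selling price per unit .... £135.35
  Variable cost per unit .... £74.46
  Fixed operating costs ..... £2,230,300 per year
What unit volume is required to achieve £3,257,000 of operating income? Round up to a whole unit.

90,119 drums

Each unit contributes £135.35 − £74.46 = £60.89.
Required volume = (fixed costs + target profit) ÷ CM = (£2,230,300 + £3,257,000) ÷ £60.89 = 90,118.25, so 90,119 drums.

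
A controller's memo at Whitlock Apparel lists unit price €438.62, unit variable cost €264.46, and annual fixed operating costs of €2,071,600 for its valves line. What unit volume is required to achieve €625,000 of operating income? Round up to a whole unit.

Contribution margin per unit = €438.62 − €264.46 = €174.16.
Required volume = (fixed costs + target profit) ÷ CM = (€2,071,600 + €625,000) ÷ €174.16 = 15,483.46, so 15,484 valves.

15,484 valves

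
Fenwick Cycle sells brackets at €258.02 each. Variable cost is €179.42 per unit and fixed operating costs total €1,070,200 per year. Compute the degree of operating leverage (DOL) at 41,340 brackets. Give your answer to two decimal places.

Contribution at this volume is 41,340 × €78.60 = €3,249,324.00.
Subtracting fixed costs: EBIT = €3,249,324.00 − €1,070,200 = €2,179,124.00.
Degree of operating leverage = €3,249,324.00 / €2,179,124.00 = 1.4911.

1.49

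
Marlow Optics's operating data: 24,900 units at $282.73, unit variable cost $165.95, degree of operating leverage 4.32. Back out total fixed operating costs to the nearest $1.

At 24,900 units, contribution = 24,900 × $116.78 = $2,907,822.00.
DOL = contribution / EBIT, so EBIT = $2,907,822.00 / 4.32 = $673,106.94.
Fixed costs = CM − EBIT = $2,907,822.00 − $673,106.94 = $2,234,715.

$2,234,715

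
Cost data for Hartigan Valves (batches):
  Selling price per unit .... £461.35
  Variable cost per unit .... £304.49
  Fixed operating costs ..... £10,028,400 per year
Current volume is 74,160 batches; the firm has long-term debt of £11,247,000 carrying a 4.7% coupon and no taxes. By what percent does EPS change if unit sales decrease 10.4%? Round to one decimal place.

At 74,160 units, contribution = 74,160 × £156.86 = £11,632,737.60.
Subtracting fixed costs: EBIT = £11,632,737.60 − £10,028,400 = £1,604,337.60.
After interest of £528,609.00, pre-tax earnings = £1,075,728.60.
Degree of combined leverage = contribution ÷ (EBIT − I) = £11,632,737.60 ÷ £1,075,728.60 = 10.8138.
EPS therefore changes by 10.8138 × (-10.4%) = -112.5%.

-112.5%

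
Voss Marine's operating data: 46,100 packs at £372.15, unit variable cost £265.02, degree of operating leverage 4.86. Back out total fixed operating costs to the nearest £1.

Contribution at this volume is 46,100 × £107.13 = £4,938,693.00.
Since DOL = CM ÷ EBIT, EBIT = £4,938,693.00 ÷ 4.86 = £1,016,191.98.
Fixed costs = CM − EBIT = £4,938,693.00 − £1,016,191.98 = £3,922,501.

£3,922,501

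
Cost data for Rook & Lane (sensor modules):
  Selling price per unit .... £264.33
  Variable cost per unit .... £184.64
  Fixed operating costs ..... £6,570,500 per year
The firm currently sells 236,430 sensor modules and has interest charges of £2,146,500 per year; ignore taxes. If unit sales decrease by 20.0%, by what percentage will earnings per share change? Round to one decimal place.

-37.2%

Total contribution margin = 236,430 × £79.69 = £18,841,106.70.
Subtracting fixed costs: EBIT = £18,841,106.70 − £6,570,500 = £12,270,606.70.
Interest = £2,146,500.00, so EBIT − I = £10,124,106.70.
DCL = total CM / (EBIT − I) = £18,841,106.70 / £10,124,106.70 = 1.8610.
EPS therefore changes by 1.8610 × (-20.0%) = -37.2%.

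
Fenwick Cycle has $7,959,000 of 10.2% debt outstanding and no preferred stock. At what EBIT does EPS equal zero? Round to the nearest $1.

Annual interest = 10.2% × $7,959,000 = $811,818.00.
With no preferred dividends, EPS = 0 when EBIT exactly covers interest, so the financial break-even EBIT is $811,818.00.

$811,818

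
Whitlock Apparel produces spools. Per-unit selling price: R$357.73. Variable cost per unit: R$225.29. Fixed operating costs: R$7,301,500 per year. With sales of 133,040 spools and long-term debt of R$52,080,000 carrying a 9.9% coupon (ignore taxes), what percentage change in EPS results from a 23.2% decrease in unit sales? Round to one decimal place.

-79.2%

Contribution at this volume is 133,040 × R$132.44 = R$17,619,817.60.
Operating income = contribution − fixed costs = R$17,619,817.60 − R$7,301,500 = R$10,318,317.60.
Interest = R$5,155,920.00, so EBIT − I = R$5,162,397.60.
DCL = total CM / (EBIT − I) = R$17,619,817.60 / R$5,162,397.60 = 3.4131.
EPS therefore changes by 3.4131 × (-23.2%) = -79.2%.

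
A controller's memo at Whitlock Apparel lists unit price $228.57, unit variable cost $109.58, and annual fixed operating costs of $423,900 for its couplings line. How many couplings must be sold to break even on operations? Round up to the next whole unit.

Unit CM = price − variable cost = $228.57 − $109.58 = $118.99.
Break-even Q = $423,900 / $118.99 = 3,562.48 → 3,563 couplings.

3,563 couplings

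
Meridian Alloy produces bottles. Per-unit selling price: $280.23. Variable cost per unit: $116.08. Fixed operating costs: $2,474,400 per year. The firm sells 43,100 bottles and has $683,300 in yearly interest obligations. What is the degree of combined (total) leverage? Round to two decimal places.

At 43,100 units, contribution = 43,100 × $164.15 = $7,074,865.00.
Subtracting fixed costs: EBIT = $7,074,865.00 − $2,474,400 = $4,600,465.00. Interest = $683,300.00.
DOL = $7,074,865.00 ÷ $4,600,465.00 = 1.5379; DFL = $4,600,465.00 ÷ $3,917,165.00 = 1.1744.
Combined leverage = 1.5379 × 1.1744 = 1.8061.

1.81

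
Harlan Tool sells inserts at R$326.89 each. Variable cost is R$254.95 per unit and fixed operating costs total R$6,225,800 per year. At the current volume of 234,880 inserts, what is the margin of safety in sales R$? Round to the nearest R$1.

Each unit contributes R$326.89 − R$254.95 = R$71.94. Break-even units = R$6,225,800 ÷ R$71.94 = 86,541.56; break-even revenue = 86,541.56 × R$326.89 = R$28,289,571.34.
Actual sales revenue = 234,880 × R$326.89 = R$76,779,923.20.
Margin of safety = R$76,779,923.20 − R$28,289,571.34 = R$48,490,352.

R$48,490,352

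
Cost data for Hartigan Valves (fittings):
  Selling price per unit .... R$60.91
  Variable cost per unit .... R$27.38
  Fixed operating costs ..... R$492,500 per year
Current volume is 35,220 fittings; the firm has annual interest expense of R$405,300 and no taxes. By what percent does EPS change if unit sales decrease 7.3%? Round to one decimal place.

At 35,220 units, contribution = 35,220 × R$33.53 = R$1,180,926.60.
Operating income = contribution − fixed costs = R$1,180,926.60 − R$492,500 = R$688,426.60.
Interest = R$405,300.00, so EBIT − I = R$283,126.60.
DCL = total CM / (EBIT − I) = R$1,180,926.60 / R$283,126.60 = 4.1710.
EPS therefore changes by 4.1710 × (-7.3%) = -30.4%.

-30.4%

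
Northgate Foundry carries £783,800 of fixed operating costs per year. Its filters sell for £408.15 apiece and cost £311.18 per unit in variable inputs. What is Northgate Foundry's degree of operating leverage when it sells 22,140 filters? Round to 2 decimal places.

1.58

Total contribution margin = 22,140 × £96.97 = £2,146,915.80.
EBIT = £2,146,915.80 − £783,800 = £1,363,115.80.
So DOL = total CM / EBIT = £2,146,915.80 / £1,363,115.80 = 1.5750.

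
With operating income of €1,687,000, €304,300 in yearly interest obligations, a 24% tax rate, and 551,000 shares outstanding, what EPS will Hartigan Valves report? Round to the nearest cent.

Pre-tax income = €1,687,000 − €304,300.00 = €1,382,700.00.
Net income = €1,382,700.00 × (1 − 0.24) = €1,050,852.00.
Per share: €1,050,852.00 / 551,000 shares = €1.91.

€1.91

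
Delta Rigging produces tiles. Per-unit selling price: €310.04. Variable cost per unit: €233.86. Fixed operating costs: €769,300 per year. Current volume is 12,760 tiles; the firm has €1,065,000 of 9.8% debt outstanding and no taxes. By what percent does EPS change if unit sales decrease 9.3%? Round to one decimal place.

Total contribution margin = 12,760 × €76.18 = €972,056.80.
Operating income = contribution − fixed costs = €972,056.80 − €769,300 = €202,756.80.
Interest = €104,370.00, so EBIT − I = €98,386.80.
Degree of combined leverage = contribution ÷ (EBIT − I) = €972,056.80 ÷ €98,386.80 = 9.8800.
%ΔEPS = DCL × %ΔSales = 9.8800 × -9.3% = -91.9%.

-91.9%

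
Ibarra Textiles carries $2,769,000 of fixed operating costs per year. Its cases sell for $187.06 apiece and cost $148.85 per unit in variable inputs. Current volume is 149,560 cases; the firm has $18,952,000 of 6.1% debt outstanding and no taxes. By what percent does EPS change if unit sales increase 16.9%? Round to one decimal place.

+54.0%

Contribution at this volume is 149,560 × $38.21 = $5,714,687.60.
EBIT = $5,714,687.60 − $2,769,000 = $2,945,687.60.
After interest of $1,156,072.00, pre-tax earnings = $1,789,615.60.
Degree of combined leverage = contribution ÷ (EBIT − I) = $5,714,687.60 ÷ $1,789,615.60 = 3.1932.
EPS therefore changes by 3.1932 × (+16.9%) = +54.0%.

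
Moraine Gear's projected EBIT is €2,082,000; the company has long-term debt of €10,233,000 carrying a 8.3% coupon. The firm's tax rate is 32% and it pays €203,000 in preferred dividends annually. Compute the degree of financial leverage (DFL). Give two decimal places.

Interest = €849,339.00.
Preferred dividends grossed up pre-tax: €203,000 / (1 − 0.32) = €298,529.41.
DFL = EBIT ÷ [EBIT − I − D_p/(1−t)] = €2,082,000 ÷ [€2,082,000 − €849,339.00 − €298,529.41] = €2,082,000 ÷ €934,131.59 = 2.2288.

2.23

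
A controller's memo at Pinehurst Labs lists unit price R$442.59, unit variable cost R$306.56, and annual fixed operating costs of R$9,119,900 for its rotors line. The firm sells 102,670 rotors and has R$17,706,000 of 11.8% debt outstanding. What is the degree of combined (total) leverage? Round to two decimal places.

At 102,670 units, contribution = 102,670 × R$136.03 = R$13,966,200.10.
Subtracting fixed costs: EBIT = R$13,966,200.10 − R$9,119,900 = R$4,846,300.10. Interest = R$2,089,308.00.
DOL = R$13,966,200.10 ÷ R$4,846,300.10 = 2.8818; DFL = R$4,846,300.10 ÷ R$2,756,992.10 = 1.7578.
DCL = DOL × DFL = 2.8818 × 1.7578 = 5.0656.

5.07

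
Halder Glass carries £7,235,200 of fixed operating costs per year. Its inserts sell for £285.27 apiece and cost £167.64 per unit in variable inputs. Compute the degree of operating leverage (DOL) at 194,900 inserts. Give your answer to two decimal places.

Total contribution margin = 194,900 × £117.63 = £22,926,087.00.
Subtracting fixed costs: EBIT = £22,926,087.00 − £7,235,200 = £15,690,887.00.
Degree of operating leverage = £22,926,087.00 / £15,690,887.00 = 1.4611.

1.46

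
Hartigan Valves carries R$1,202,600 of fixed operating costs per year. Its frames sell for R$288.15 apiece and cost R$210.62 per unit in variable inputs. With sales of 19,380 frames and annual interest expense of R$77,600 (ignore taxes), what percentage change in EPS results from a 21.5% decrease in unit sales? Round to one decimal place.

At 19,380 units, contribution = 19,380 × R$77.53 = R$1,502,531.40.
Operating income = contribution − fixed costs = R$1,502,531.40 − R$1,202,600 = R$299,931.40.
Interest = R$77,600.00, so EBIT − I = R$222,331.40.
DCL = total CM / (EBIT − I) = R$1,502,531.40 / R$222,331.40 = 6.7581.
%ΔEPS = DCL × %ΔSales = 6.7581 × -21.5% = -145.3%.

-145.3%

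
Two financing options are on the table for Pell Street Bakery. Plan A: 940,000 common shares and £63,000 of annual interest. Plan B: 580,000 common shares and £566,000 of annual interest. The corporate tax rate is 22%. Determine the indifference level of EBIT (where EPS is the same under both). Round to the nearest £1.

£1,376,389

At indifference, (EBIT − 63,000)(1 − t)/940,000 = (EBIT − 566,000)(1 − t)/580,000.
The (1 − t) factor cancels: (EBIT − 63,000) × 580,000 = (EBIT − 566,000) × 940,000.
Solving, EBIT = (566,000·940,000 − 63,000·580,000) / (940,000 − 580,000) = 495,500,000,000 / 360,000 = 1,376,388.89.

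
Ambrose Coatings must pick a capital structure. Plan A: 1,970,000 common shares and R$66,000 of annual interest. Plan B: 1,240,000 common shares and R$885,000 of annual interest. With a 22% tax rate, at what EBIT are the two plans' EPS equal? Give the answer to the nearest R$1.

R$2,276,178

Set EPS_A = EPS_B: (EBIT − R$66,000)(1 − 0.22) ÷ 1,970,000 = (EBIT − R$885,000)(1 − 0.22) ÷ 1,240,000.
The (1 − t) factor cancels: (EBIT − 66,000) × 1,240,000 = (EBIT − 885,000) × 1,970,000.
Solving, EBIT = (885,000·1,970,000 − 66,000·1,240,000) / (1,970,000 − 1,240,000) = 1,661,610,000,000 / 730,000 = 2,276,178.08.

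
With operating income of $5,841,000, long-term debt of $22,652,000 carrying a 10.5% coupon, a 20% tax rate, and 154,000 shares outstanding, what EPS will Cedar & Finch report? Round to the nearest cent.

Pre-tax income = $5,841,000 − $2,378,460.00 = $3,462,540.00.
Net income = $3,462,540.00 × (1 − 0.20) = $2,770,032.00.
Per share: $2,770,032.00 / 154,000 shares = $17.99.

$17.99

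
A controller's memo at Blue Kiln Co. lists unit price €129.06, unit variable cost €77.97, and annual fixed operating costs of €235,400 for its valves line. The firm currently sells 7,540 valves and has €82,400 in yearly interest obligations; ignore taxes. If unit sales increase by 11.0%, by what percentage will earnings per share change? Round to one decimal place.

Total contribution margin = 7,540 × €51.09 = €385,218.60.
Operating income = contribution − fixed costs = €385,218.60 − €235,400 = €149,818.60.
Interest = €82,400.00, so EBIT − I = €67,418.60.
Degree of combined leverage = contribution ÷ (EBIT − I) = €385,218.60 ÷ €67,418.60 = 5.7138.
%ΔEPS = DCL × %ΔSales = 5.7138 × +11.0% = +62.9%.

+62.9%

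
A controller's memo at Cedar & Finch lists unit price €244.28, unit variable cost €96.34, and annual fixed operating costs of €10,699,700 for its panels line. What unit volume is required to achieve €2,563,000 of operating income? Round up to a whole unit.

89,650 panels

Each unit contributes €244.28 − €96.34 = €147.94.
Required volume = (fixed costs + target profit) ÷ CM = (€10,699,700 + €2,563,000) ÷ €147.94 = 89,649.18, so 89,650 panels.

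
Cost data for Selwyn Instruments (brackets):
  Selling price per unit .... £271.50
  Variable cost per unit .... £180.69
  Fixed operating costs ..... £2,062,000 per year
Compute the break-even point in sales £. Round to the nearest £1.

Contribution margin per unit = £271.50 − £180.69 = £90.81, a CM ratio of £90.81 ÷ £271.50 = 0.3345.
Break-even revenue = fixed costs × price ÷ CM = £2,062,000 × £271.50 ÷ £90.81 = £6,164,883.

£6,164,883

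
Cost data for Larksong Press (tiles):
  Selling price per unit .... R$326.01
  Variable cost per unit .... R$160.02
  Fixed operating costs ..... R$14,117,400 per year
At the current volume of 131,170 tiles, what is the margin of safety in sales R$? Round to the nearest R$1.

R$15,035,678

Each unit contributes R$326.01 − R$160.02 = R$165.99. Break-even units = R$14,117,400 ÷ R$165.99 = 85,049.70; break-even revenue = 85,049.70 × R$326.01 = R$27,727,053.28.
Actual sales revenue = 131,170 × R$326.01 = R$42,762,731.70.
Margin of safety = R$42,762,731.70 − R$27,727,053.28 = R$15,035,678.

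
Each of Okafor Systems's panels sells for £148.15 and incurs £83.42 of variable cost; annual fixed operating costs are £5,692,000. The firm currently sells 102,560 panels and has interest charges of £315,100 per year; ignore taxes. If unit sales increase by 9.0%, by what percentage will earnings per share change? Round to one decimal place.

At 102,560 units, contribution = 102,560 × £64.73 = £6,638,708.80.
Operating income = contribution − fixed costs = £6,638,708.80 − £5,692,000 = £946,708.80.
Interest = £315,100.00, so EBIT − I = £631,608.80.
DCL = total CM / (EBIT − I) = £6,638,708.80 / £631,608.80 = 10.5108.
EPS therefore changes by 10.5108 × (+9.0%) = +94.6%.

+94.6%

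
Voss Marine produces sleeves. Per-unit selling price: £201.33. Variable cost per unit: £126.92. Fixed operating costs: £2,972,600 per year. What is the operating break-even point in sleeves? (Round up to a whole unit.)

Each unit contributes £201.33 − £126.92 = £74.41.
Break-even volume = fixed costs ÷ CM per unit = £2,972,600 ÷ £74.41 = 39,948.93, so 39,949 sleeves.

39,949 sleeves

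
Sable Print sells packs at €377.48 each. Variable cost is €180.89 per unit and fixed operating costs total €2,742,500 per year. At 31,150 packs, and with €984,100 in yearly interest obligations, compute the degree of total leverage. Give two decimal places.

2.55

Contribution at this volume is 31,150 × €196.59 = €6,123,778.50.
Operating income = contribution − fixed costs = €6,123,778.50 − €2,742,500 = €3,381,278.50. Interest = €984,100.00, so EBIT − I = €2,397,178.50.
Degree of total leverage = total CM / (EBIT − interest) = €6,123,778.50 / €2,397,178.50 = 2.5546.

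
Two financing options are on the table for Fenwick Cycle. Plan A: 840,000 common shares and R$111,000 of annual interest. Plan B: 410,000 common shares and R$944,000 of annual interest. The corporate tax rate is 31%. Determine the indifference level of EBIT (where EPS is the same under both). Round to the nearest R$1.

R$1,738,256

Set EPS_A = EPS_B: (EBIT − R$111,000)(1 − 0.31) ÷ 840,000 = (EBIT − R$944,000)(1 − 0.31) ÷ 410,000.
Cancelling (1 − t) and cross-multiplying: 410,000·(EBIT − 111,000) = 840,000·(EBIT − 944,000).
Solving, EBIT = (944,000·840,000 − 111,000·410,000) / (840,000 − 410,000) = 747,450,000,000 / 430,000 = 1,738,255.81.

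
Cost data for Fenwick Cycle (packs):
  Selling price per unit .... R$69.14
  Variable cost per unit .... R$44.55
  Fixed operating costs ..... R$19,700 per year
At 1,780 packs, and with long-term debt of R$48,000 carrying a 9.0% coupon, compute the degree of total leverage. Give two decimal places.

Total contribution margin = 1,780 × R$24.59 = R$43,770.20.
EBIT = R$43,770.20 − R$19,700 = R$24,070.20. Interest = R$4,320.00, so EBIT − I = R$19,750.20.
Degree of total leverage = total CM / (EBIT − interest) = R$43,770.20 / R$19,750.20 = 2.2162.

2.22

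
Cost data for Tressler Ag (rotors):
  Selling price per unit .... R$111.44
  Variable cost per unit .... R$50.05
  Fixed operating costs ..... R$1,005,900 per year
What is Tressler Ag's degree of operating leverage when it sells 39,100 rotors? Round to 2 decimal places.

Total contribution margin = 39,100 × R$61.39 = R$2,400,349.00.
Subtracting fixed costs: EBIT = R$2,400,349.00 − R$1,005,900 = R$1,394,449.00.
Degree of operating leverage = R$2,400,349.00 / R$1,394,449.00 = 1.7214.

1.72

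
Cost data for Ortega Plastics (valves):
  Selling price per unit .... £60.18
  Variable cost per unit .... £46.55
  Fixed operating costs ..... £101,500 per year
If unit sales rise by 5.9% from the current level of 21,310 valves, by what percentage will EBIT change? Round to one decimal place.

Total contribution margin = 21,310 × £13.63 = £290,455.30.
Subtracting fixed costs: EBIT = £290,455.30 − £101,500 = £188,955.30.
So DOL = total CM / EBIT = £290,455.30 / £188,955.30 = 1.5372.
So EBIT moves 1.5372 × (+5.9%) = +9.1%.

+9.1%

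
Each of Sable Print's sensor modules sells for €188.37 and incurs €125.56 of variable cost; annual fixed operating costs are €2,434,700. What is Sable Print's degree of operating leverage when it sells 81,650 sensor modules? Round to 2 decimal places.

1.90

Contribution at this volume is 81,650 × €62.81 = €5,128,436.50.
EBIT = €5,128,436.50 − €2,434,700 = €2,693,736.50.
So DOL = total CM / EBIT = €5,128,436.50 / €2,693,736.50 = 1.9038.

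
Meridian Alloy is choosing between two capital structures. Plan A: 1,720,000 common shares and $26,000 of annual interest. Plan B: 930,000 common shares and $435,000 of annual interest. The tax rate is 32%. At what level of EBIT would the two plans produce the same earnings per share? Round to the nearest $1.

$916,481

Set EPS_A = EPS_B: (EBIT − $26,000)(1 − 0.32) ÷ 1,720,000 = (EBIT − $435,000)(1 − 0.32) ÷ 930,000.
Cancelling (1 − t) and cross-multiplying: 930,000·(EBIT − 26,000) = 1,720,000·(EBIT − 435,000).
Solving, EBIT = (435,000·1,720,000 − 26,000·930,000) / (1,720,000 − 930,000) = 724,020,000,000 / 790,000 = 916,481.01.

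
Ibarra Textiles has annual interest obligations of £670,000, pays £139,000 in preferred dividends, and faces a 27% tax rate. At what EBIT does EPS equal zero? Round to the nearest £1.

£860,411

Grossing the preferred dividend up to pre-tax terms: £139,000 / (1 − 0.27) = £190,410.96.
Financial break-even EBIT = interest + D_p ÷ (1 − t) = £670,000 + £190,410.96 = £860,410.96.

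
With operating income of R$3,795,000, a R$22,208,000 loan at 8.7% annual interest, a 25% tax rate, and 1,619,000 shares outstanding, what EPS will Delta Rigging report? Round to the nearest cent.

Pre-tax income = R$3,795,000 − R$1,932,096.00 = R$1,862,904.00.
After tax at 25%: net income = R$1,862,904.00 × 0.75 = R$1,397,178.00.
EPS = R$1,397,178.00 ÷ 1,619,000 = R$0.86.

R$0.86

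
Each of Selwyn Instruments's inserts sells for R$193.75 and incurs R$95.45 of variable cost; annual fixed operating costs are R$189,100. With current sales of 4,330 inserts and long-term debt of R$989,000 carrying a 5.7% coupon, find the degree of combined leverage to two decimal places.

At 4,330 units, contribution = 4,330 × R$98.30 = R$425,639.00.
EBIT = R$425,639.00 − R$189,100 = R$236,539.00. Interest = R$56,373.00.
DOL = R$425,639.00 ÷ R$236,539.00 = 1.7994; DFL = R$236,539.00 ÷ R$180,166.00 = 1.3129.
Combined leverage = 1.7994 × 1.3129 = 2.3624.

2.36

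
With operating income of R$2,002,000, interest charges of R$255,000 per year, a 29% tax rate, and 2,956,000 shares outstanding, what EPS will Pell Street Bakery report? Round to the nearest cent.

R$0.42

Pre-tax income = R$2,002,000 − R$255,000.00 = R$1,747,000.00.
After tax at 29%: net income = R$1,747,000.00 × 0.71 = R$1,240,370.00.
Per share: R$1,240,370.00 / 2,956,000 shares = R$0.42.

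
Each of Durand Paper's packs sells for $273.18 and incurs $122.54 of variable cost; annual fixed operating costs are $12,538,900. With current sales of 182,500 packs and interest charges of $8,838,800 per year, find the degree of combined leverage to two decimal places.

4.50

At 182,500 units, contribution = 182,500 × $150.64 = $27,491,800.00.
Subtracting fixed costs: EBIT = $27,491,800.00 − $12,538,900 = $14,952,900.00. Interest = $8,838,800.00, so EBIT − I = $6,114,100.00.
DCL = contribution ÷ (EBIT − I) = $27,491,800.00 ÷ $6,114,100.00 = 4.4965.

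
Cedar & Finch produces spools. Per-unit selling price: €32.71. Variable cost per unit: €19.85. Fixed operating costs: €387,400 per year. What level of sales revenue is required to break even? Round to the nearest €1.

€985,370

CM per unit = €32.71 − €19.85 = €12.86; CM ratio = €12.86 / €32.71 = 0.3932.
Break-even sales = FC ÷ CM ratio = €387,400 × €32.71 / €12.86 = €985,370.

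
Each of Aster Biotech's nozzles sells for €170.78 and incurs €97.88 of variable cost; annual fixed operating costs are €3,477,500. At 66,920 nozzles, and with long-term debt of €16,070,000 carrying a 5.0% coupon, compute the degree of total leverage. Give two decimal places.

Contribution at this volume is 66,920 × €72.90 = €4,878,468.00.
Subtracting fixed costs: EBIT = €4,878,468.00 − €3,477,500 = €1,400,968.00. Interest = €803,500.00.
DOL = €4,878,468.00 ÷ €1,400,968.00 = 3.4822; DFL = €1,400,968.00 ÷ €597,468.00 = 2.3448.
DCL = DOL × DFL = 3.4822 × 2.3448 = 8.1651.

8.17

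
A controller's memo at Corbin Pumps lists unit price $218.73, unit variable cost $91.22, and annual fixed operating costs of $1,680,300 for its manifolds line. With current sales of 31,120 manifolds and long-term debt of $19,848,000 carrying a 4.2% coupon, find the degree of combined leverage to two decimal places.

2.73

At 31,120 units, contribution = 31,120 × $127.51 = $3,968,111.20.
Subtracting fixed costs: EBIT = $3,968,111.20 − $1,680,300 = $2,287,811.20. Interest = $833,616.00, so EBIT − I = $1,454,195.20.
DCL = contribution ÷ (EBIT − I) = $3,968,111.20 ÷ $1,454,195.20 = 2.7287.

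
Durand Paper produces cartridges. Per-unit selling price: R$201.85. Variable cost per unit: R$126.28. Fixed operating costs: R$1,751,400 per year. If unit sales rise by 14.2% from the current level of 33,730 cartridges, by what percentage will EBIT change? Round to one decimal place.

+45.4%

Total contribution margin = 33,730 × R$75.57 = R$2,548,976.10.
Operating income = contribution − fixed costs = R$2,548,976.10 − R$1,751,400 = R$797,576.10.
Degree of operating leverage = R$2,548,976.10 / R$797,576.10 = 3.1959.
%ΔEBIT = DOL × %ΔSales = 3.1959 × +14.2% = +45.4%.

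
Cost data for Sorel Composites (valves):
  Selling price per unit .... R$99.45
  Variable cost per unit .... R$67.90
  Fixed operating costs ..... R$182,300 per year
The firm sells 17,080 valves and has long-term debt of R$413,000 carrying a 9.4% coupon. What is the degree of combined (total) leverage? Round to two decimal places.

At 17,080 units, contribution = 17,080 × R$31.55 = R$538,874.00.
Operating income = contribution − fixed costs = R$538,874.00 − R$182,300 = R$356,574.00. Interest = R$38,822.00.
DOL = R$538,874.00 ÷ R$356,574.00 = 1.5113; DFL = R$356,574.00 ÷ R$317,752.00 = 1.1222.
Combined leverage = 1.5113 × 1.1222 = 1.6960.

1.70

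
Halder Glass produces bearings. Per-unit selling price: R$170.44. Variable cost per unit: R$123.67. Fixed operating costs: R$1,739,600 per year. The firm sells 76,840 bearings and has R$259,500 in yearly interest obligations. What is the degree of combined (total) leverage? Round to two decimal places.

2.25

Total contribution margin = 76,840 × R$46.77 = R$3,593,806.80.
Operating income = contribution − fixed costs = R$3,593,806.80 − R$1,739,600 = R$1,854,206.80. Interest = R$259,500.00.
DOL = R$3,593,806.80 ÷ R$1,854,206.80 = 1.9382; DFL = R$1,854,206.80 ÷ R$1,594,706.80 = 1.1627.
Combined leverage = 1.9382 × 1.1627 = 2.2535.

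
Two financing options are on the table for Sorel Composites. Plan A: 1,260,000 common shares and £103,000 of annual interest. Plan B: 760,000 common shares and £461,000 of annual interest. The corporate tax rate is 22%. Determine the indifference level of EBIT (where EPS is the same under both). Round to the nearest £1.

At indifference, (EBIT − 103,000)(1 − t)/1,260,000 = (EBIT − 461,000)(1 − t)/760,000.
Cancelling (1 − t) and cross-multiplying: 760,000·(EBIT − 103,000) = 1,260,000·(EBIT − 461,000).
EBIT × (1,260,000 − 760,000) = 461,000 × 1,260,000 − 103,000 × 760,000 = 502,580,000,000, so EBIT = 502,580,000,000 ÷ 500,000 = 1,005,160.00.

£1,005,160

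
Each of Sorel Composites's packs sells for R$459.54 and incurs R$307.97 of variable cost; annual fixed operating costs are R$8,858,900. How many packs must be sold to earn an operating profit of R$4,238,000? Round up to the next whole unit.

Unit CM = price − variable cost = R$459.54 − R$307.97 = R$151.57.
Need Q such that Q × R$151.57 − R$8,858,900 = R$4,238,000, i.e. Q = R$13,096,900 / R$151.57 = 86,408.26 → 86,409.

86,409 packs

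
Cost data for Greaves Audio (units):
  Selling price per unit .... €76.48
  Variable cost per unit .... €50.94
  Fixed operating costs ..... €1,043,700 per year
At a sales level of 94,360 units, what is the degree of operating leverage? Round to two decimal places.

Contribution at this volume is 94,360 × €25.54 = €2,409,954.40.
EBIT = €2,409,954.40 − €1,043,700 = €1,366,254.40.
So DOL = total CM / EBIT = €2,409,954.40 / €1,366,254.40 = 1.7639.

1.76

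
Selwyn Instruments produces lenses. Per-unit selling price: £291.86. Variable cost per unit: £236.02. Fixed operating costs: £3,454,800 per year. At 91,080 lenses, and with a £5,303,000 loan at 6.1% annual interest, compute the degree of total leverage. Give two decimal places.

3.89

Total contribution margin = 91,080 × £55.84 = £5,085,907.20.
Operating income = contribution − fixed costs = £5,085,907.20 − £3,454,800 = £1,631,107.20. Interest = £323,483.00.
DOL = £5,085,907.20 ÷ £1,631,107.20 = 3.1181; DFL = £1,631,107.20 ÷ £1,307,624.20 = 1.2474.
Combined leverage = 3.1181 × 1.2474 = 3.8895.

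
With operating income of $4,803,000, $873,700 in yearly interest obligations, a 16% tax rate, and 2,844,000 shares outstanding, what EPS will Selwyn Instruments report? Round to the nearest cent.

$1.16

Pre-tax income = $4,803,000 − $873,700.00 = $3,929,300.00.
Net income = $3,929,300.00 × (1 − 0.16) = $3,300,612.00.
EPS = $3,300,612.00 ÷ 2,844,000 = $1.16.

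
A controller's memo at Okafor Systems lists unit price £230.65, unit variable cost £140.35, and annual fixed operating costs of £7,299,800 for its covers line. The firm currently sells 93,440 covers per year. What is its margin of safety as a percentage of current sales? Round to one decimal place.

13.5%

Each unit contributes £230.65 − £140.35 = £90.30. Break-even units = £7,299,800 ÷ £90.30 = 80,839.42; break-even revenue = 80,839.42 × £230.65 = £18,645,613.18.
Actual sales revenue = 93,440 × £230.65 = £21,551,936.00.
Margin of safety = (£21,551,936.00 − £18,645,613.18) ÷ £21,551,936.00 = 13.5%.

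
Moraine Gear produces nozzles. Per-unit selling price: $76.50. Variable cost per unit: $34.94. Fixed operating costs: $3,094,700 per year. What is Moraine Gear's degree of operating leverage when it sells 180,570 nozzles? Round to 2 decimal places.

1.70

Total contribution margin = 180,570 × $41.56 = $7,504,489.20.
Operating income = contribution − fixed costs = $7,504,489.20 − $3,094,700 = $4,409,789.20.
So DOL = total CM / EBIT = $7,504,489.20 / $4,409,789.20 = 1.7018.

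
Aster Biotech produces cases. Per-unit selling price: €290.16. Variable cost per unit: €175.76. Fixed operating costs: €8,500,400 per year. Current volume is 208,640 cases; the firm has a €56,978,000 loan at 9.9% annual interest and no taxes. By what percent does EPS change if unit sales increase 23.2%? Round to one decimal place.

Contribution at this volume is 208,640 × €114.40 = €23,868,416.00.
EBIT = €23,868,416.00 − €8,500,400 = €15,368,016.00.
After interest of €5,640,822.00, pre-tax earnings = €9,727,194.00.
DCL = total CM / (EBIT − I) = €23,868,416.00 / €9,727,194.00 = 2.4538.
%ΔEPS = DCL × %ΔSales = 2.4538 × +23.2% = +56.9%.

+56.9%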